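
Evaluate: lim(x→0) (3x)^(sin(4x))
This is an exponential indeterminate form.

For exponential indeterminate forms, take the natural log:
  Let L = lim(x→0) (3x)^(sin(4x))
  Then ln(L) = lim(x→0) [exponent × ln(base)]
  Evaluate using L'Hôpital or standard limits, then exponentiate.
  L = 1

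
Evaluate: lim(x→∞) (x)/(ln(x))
This is an ∞/∞ indeterminate form.

Apply L'Hôpital's rule: differentiate numerator and denominator separately.
  f(x) = x   ⇒   f'(x) = 1
  g(x) = ln(x)   ⇒   g'(x) = 1/x
  lim(x→∞) f'(x)/g'(x) = lim(x→∞) (1)/(1/x)
  = ∞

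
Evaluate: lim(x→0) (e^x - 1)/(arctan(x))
This is a 0/0 indeterminate form.

Apply L'Hôpital's rule: differentiate numerator and denominator separately.
  f(x) = e^(x) - 1   ⇒   f'(x) = e^(x)
  g(x) = atan(x)   ⇒   g'(x) = 1/(x^2 + 1)
  lim(x→0) f'(x)/g'(x) = lim(x→0) (e^(x))/(1/(x^2 + 1))
  = 1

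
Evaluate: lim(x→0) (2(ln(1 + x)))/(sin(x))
This is a 0/0 indeterminate form.

Apply L'Hôpital's rule: differentiate numerator and denominator separately.
  f(x) = 2·ln(x + 1)   ⇒   f'(x) = 2/(x + 1)
  g(x) = sin(x)   ⇒   g'(x) = cos(x)
  lim(x→0) f'(x)/g'(x) = lim(x→0) (2/(x + 1))/(cos(x))
  = 2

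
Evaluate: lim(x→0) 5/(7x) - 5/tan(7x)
This is an ∞-∞ indeterminate form.

Combine fractions or rationalize to convert ∞-∞ to 0/0 form:
  lim(x→0) 5/(7x) - 5/tan(7x) = 0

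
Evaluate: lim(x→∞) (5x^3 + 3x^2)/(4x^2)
This is an ∞/∞ indeterminate form.

Apply L'Hôpital's rule: differentiate numerator and denominator separately.
  f(x) = 5·x^3 + 3·x^2   ⇒   f'(x) = 15·x^2 + 6·x
  g(x) = 4·x^2   ⇒   g'(x) = 8·x
  lim(x→∞) f'(x)/g'(x) = lim(x→∞) (15·x^2 + 6·x)/(8·x)
  = ∞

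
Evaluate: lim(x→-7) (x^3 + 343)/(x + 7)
This is a standard limit.

Factor or rationalize the expression:
  lim(x→-7) (x^3 + 343)/(x + 7) = 147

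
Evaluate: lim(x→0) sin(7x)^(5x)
This is an exponential indeterminate form.

For exponential indeterminate forms, take the natural log:
  Let L = lim(x→0) sin(7x)^(5x)
  Then ln(L) = lim(x→0) [exponent × ln(base)]
  Evaluate using L'Hôpital or standard limits, then exponentiate.
  L = 1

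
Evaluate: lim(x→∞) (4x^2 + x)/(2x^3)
This is an ∞/∞ indeterminate form.

Apply L'Hôpital's rule: differentiate numerator and denominator separately.
  f(x) = 4·x^2 + x   ⇒   f'(x) = 8·x + 1
  g(x) = 2·x^3   ⇒   g'(x) = 6·x^2
  lim(x→∞) f'(x)/g'(x) = lim(x→∞) (8·x + 1)/(6·x^2)
  = 0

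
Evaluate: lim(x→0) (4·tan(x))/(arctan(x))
This is a 0/0 indeterminate form.

Apply L'Hôpital's rule: differentiate numerator and denominator separately.
  f(x) = 4·tan(x)   ⇒   f'(x) = 4·tan(x)^2 + 4
  g(x) = atan(x)   ⇒   g'(x) = 1/(x^2 + 1)
  lim(x→0) f'(x)/g'(x) = lim(x→0) (4·tan(x)^2 + 4)/(1/(x^2 + 1))
  = 4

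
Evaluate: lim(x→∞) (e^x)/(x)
This is an ∞/∞ indeterminate form.

Apply L'Hôpital's rule: differentiate numerator and denominator separately.
  f(x) = e^(x)   ⇒   f'(x) = e^(x)
  g(x) = x   ⇒   g'(x) = 1
  lim(x→∞) f'(x)/g'(x) = lim(x→∞) (e^(x))/(1)
  = ∞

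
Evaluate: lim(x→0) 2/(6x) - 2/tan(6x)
This is an ∞-∞ indeterminate form.

Combine fractions or rationalize to convert ∞-∞ to 0/0 form:
  lim(x→0) 2/(6x) - 2/tan(6x) = 0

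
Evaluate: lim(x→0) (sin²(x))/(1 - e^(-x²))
This is a 0/0 indeterminate form.

Apply L'Hôpital's rule: differentiate numerator and denominator separately.
  f(x) = sin(x)^2   ⇒   f'(x) = 2·sin(x)·cos(x)
  g(x) = 1 - e^(-x^2)   ⇒   g'(x) = 2·x·e^(-x^2)
  lim(x→0) f'(x)/g'(x) = lim(x→0) (2·sin(x)·cos(x))/(2·x·e^(-x^2))
  = 1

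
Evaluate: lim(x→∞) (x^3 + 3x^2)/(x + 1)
This is an ∞/∞ indeterminate form.

Apply L'Hôpital's rule: differentiate numerator and denominator separately.
  f(x) = x^3 + 3·x^2   ⇒   f'(x) = 3·x^2 + 6·x
  g(x) = x + 1   ⇒   g'(x) = 1
  lim(x→∞) f'(x)/g'(x) = lim(x→∞) (3·x^2 + 6·x)/(1)
  = ∞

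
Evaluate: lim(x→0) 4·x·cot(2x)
This is a 0·∞ indeterminate form.

Rewrite 0·∞ as a quotient (0/0 or ∞/∞ form), then apply L'Hôpital's rule:
  lim(x→0) 4·x·cot(2x) = 2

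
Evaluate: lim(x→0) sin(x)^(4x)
This is an exponential indeterminate form.

For exponential indeterminate forms, take the natural log:
  Let L = lim(x→0) sin(x)^(4x)
  Then ln(L) = lim(x→0) [exponent × ln(base)]
  Evaluate using L'Hôpital or standard limits, then exponentiate.
  L = 1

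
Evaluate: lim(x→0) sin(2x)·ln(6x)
This is a 0·∞ indeterminate form.

Rewrite 0·∞ as a quotient (0/0 or ∞/∞ form), then apply L'Hôpital's rule:
  lim(x→0) sin(2x)·ln(6x) = 0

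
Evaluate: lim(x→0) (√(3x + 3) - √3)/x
This is a standard limit.

Factor or rationalize the expression:
  lim(x→0) (√(3x + 3) - √3)/x = sqrt(3)/2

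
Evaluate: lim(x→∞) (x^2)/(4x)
This is an ∞/∞ indeterminate form.

Apply L'Hôpital's rule: differentiate numerator and denominator separately.
  f(x) = x^2   ⇒   f'(x) = 2·x
  g(x) = 4·x   ⇒   g'(x) = 4
  lim(x→∞) f'(x)/g'(x) = lim(x→∞) (2·x)/(4)
  = ∞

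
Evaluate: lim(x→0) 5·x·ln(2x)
This is a 0·∞ indeterminate form.

Rewrite 0·∞ as a quotient (0/0 or ∞/∞ form), then apply L'Hôpital's rule:
  lim(x→0) 5·x·ln(2x) = 0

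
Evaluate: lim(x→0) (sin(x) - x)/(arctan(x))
This is a 0/0 indeterminate form.

Apply L'Hôpital's rule: differentiate numerator and denominator separately.
  f(x) = -x + sin(x)   ⇒   f'(x) = cos(x) - 1
  g(x) = atan(x)   ⇒   g'(x) = 1/(x^2 + 1)
  lim(x→0) f'(x)/g'(x) = lim(x→0) (cos(x) - 1)/(1/(x^2 + 1))
  = 0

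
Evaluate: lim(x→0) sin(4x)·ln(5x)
This is a 0·∞ indeterminate form.

Rewrite 0·∞ as a quotient (0/0 or ∞/∞ form), then apply L'Hôpital's rule:
  lim(x→0) sin(4x)·ln(5x) = 0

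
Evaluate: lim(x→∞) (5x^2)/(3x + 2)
This is an ∞/∞ indeterminate form.

Apply L'Hôpital's rule: differentiate numerator and denominator separately.
  f(x) = 5·x^2   ⇒   f'(x) = 10·x
  g(x) = 3·x + 2   ⇒   g'(x) = 3
  lim(x→∞) f'(x)/g'(x) = lim(x→∞) (10·x)/(3)
  = ∞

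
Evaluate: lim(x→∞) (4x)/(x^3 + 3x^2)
This is an ∞/∞ indeterminate form.

Apply L'Hôpital's rule: differentiate numerator and denominator separately.
  f(x) = 4·x   ⇒   f'(x) = 4
  g(x) = x^3 + 3·x^2   ⇒   g'(x) = 3·x^2 + 6·x
  lim(x→∞) f'(x)/g'(x) = lim(x→∞) (4)/(3·x^2 + 6·x)
  = 0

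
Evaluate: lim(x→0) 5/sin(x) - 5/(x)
This is an ∞-∞ indeterminate form.

Combine fractions or rationalize to convert ∞-∞ to 0/0 form:
  lim(x→0) 5/sin(x) - 5/(x) = 0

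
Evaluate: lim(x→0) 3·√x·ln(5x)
This is a 0·∞ indeterminate form.

Rewrite 0·∞ as a quotient (0/0 or ∞/∞ form), then apply L'Hôpital's rule:
  lim(x→0) 3·√x·ln(5x) = 0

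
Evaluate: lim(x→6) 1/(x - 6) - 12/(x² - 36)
This is an ∞-∞ indeterminate form.

Combine fractions or rationalize to convert ∞-∞ to 0/0 form:
  lim(x→6) 1/(x - 6) - 12/(x² - 36) = 1/12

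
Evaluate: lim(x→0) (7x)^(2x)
This is an exponential indeterminate form.

For exponential indeterminate forms, take the natural log:
  Let L = lim(x→0) (7x)^(2x)
  Then ln(L) = lim(x→0) [exponent × ln(base)]
  Evaluate using L'Hôpital or standard limits, then exponentiate.
  L = 1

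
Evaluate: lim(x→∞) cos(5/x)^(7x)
This is an exponential indeterminate form.

For exponential indeterminate forms, take the natural log:
  Let L = lim(x→∞) cos(5/x)^(7x)
  Then ln(L) = lim(x→∞) [exponent × ln(base)]
  Evaluate using L'Hôpital or standard limits, then exponentiate.
  L = 1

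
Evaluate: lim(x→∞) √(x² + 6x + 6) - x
This is an ∞-∞ indeterminate form.

Combine fractions or rationalize to convert ∞-∞ to 0/0 form:
  lim(x→∞) √(x² + 6x + 6) - x = 3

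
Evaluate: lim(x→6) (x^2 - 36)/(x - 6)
This is a standard limit.

Factor or rationalize the expression:
  lim(x→6) (x^2 - 36)/(x - 6) = 12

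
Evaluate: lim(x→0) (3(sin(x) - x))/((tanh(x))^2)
This is a 0/0 indeterminate form.

Apply L'Hôpital's rule: differentiate numerator and denominator separately.
  f(x) = -3·x + 3·sin(x)   ⇒   f'(x) = 3·cos(x) - 3
  g(x) = tanh(x)^2   ⇒   g'(x) = (2 - 2·tanh(x)^2)·tanh(x)
  lim(x→0) f'(x)/g'(x) = lim(x→0) (3·cos(x) - 3)/((2 - 2·tanh(x)^2)·tanh(x))
  = 0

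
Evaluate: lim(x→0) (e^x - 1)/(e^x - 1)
This is a 0/0 indeterminate form.

Apply L'Hôpital's rule: differentiate numerator and denominator separately.
  f(x) = e^(x) - 1   ⇒   f'(x) = e^(x)
  g(x) = e^(x) - 1   ⇒   g'(x) = e^(x)
  lim(x→0) f'(x)/g'(x) = lim(x→0) (e^(x))/(e^(x))
  = 1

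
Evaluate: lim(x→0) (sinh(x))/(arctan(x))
This is a 0/0 indeterminate form.

Apply L'Hôpital's rule: differentiate numerator and denominator separately.
  f(x) = sinh(x)   ⇒   f'(x) = cosh(x)
  g(x) = atan(x)   ⇒   g'(x) = 1/(x^2 + 1)
  lim(x→0) f'(x)/g'(x) = lim(x→0) (cosh(x))/(1/(x^2 + 1))
  = 1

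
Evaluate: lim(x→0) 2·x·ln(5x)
This is a 0·∞ indeterminate form.

Rewrite 0·∞ as a quotient (0/0 or ∞/∞ form), then apply L'Hôpital's rule:
  lim(x→0) 2·x·ln(5x) = 0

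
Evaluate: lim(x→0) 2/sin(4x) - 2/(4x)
This is an ∞-∞ indeterminate form.

Combine fractions or rationalize to convert ∞-∞ to 0/0 form:
  lim(x→0) 2/sin(4x) - 2/(4x) = 0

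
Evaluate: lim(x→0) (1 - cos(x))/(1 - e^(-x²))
This is a 0/0 indeterminate form.

Apply L'Hôpital's rule: differentiate numerator and denominator separately.
  f(x) = 1 - cos(x)   ⇒   f'(x) = sin(x)
  g(x) = 1 - e^(-x^2)   ⇒   g'(x) = 2·x·e^(-x^2)
  lim(x→0) f'(x)/g'(x) = lim(x→0) (sin(x))/(2·x·e^(-x^2))
  = 1/2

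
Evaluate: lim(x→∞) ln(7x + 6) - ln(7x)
This is an ∞-∞ indeterminate form.

Combine fractions or rationalize to convert ∞-∞ to 0/0 form:
  lim(x→∞) ln(7x + 6) - ln(7x) = 0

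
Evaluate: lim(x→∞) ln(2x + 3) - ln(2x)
This is an ∞-∞ indeterminate form.

Combine fractions or rationalize to convert ∞-∞ to 0/0 form:
  lim(x→∞) ln(2x + 3) - ln(2x) = 0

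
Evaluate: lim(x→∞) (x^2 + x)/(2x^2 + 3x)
This is an ∞/∞ indeterminate form.

Apply L'Hôpital's rule: differentiate numerator and denominator separately.
  f(x) = x^2 + x   ⇒   f'(x) = 2·x + 1
  g(x) = 2·x^2 + 3·x   ⇒   g'(x) = 4·x + 3
  lim(x→∞) f'(x)/g'(x) = lim(x→∞) (2·x + 1)/(4·x + 3)
  = 1/2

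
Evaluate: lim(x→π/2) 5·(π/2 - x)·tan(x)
This is a 0·∞ indeterminate form.

Rewrite 0·∞ as a quotient (0/0 or ∞/∞ form), then apply L'Hôpital's rule:
  lim(x→π/2) 5·(π/2 - x)·tan(x) = 5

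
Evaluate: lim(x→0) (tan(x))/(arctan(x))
This is a 0/0 indeterminate form.

Apply L'Hôpital's rule: differentiate numerator and denominator separately.
  f(x) = tan(x)   ⇒   f'(x) = tan(x)^2 + 1
  g(x) = atan(x)   ⇒   g'(x) = 1/(x^2 + 1)
  lim(x→0) f'(x)/g'(x) = lim(x→0) (tan(x)^2 + 1)/(1/(x^2 + 1))
  = 1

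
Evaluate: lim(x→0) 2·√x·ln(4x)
This is a 0·∞ indeterminate form.

Rewrite 0·∞ as a quotient (0/0 or ∞/∞ form), then apply L'Hôpital's rule:
  lim(x→0) 2·√x·ln(4x) = 0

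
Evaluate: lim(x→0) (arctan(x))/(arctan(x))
This is a 0/0 indeterminate form.

Apply L'Hôpital's rule: differentiate numerator and denominator separately.
  f(x) = atan(x)   ⇒   f'(x) = 1/(x^2 + 1)
  g(x) = atan(x)   ⇒   g'(x) = 1/(x^2 + 1)
  lim(x→0) f'(x)/g'(x) = lim(x→0) (1/(x^2 + 1))/(1/(x^2 + 1))
  = 1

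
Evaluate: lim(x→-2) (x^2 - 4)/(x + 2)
This is a standard limit.

Factor or rationalize the expression:
  lim(x→-2) (x^2 - 4)/(x + 2) = -4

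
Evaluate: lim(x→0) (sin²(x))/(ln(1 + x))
This is a 0/0 indeterminate form.

Apply L'Hôpital's rule: differentiate numerator and denominator separately.
  f(x) = sin(x)^2   ⇒   f'(x) = 2·sin(x)·cos(x)
  g(x) = ln(x + 1)   ⇒   g'(x) = 1/(x + 1)
  lim(x→0) f'(x)/g'(x) = lim(x→0) (2·sin(x)·cos(x))/(1/(x + 1))
  = 0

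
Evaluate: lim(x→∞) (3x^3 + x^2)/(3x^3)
This is an ∞/∞ indeterminate form.

Apply L'Hôpital's rule: differentiate numerator and denominator separately.
  f(x) = 3·x^3 + x^2   ⇒   f'(x) = 9·x^2 + 2·x
  g(x) = 3·x^3   ⇒   g'(x) = 9·x^2
  lim(x→∞) f'(x)/g'(x) = lim(x→∞) (9·x^2 + 2·x)/(9·x^2)
  = 1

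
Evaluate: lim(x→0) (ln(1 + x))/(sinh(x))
This is a 0/0 indeterminate form.

Apply L'Hôpital's rule: differentiate numerator and denominator separately.
  f(x) = ln(x + 1)   ⇒   f'(x) = 1/(x + 1)
  g(x) = sinh(x)   ⇒   g'(x) = cosh(x)
  lim(x→0) f'(x)/g'(x) = lim(x→0) (1/(x + 1))/(cosh(x))
  = 1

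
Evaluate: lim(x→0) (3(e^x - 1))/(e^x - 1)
This is a 0/0 indeterminate form.

Apply L'Hôpital's rule: differentiate numerator and denominator separately.
  f(x) = 3·e^(x) - 3   ⇒   f'(x) = 3·e^(x)
  g(x) = e^(x) - 1   ⇒   g'(x) = e^(x)
  lim(x→0) f'(x)/g'(x) = lim(x→0) (3·e^(x))/(e^(x))
  = 3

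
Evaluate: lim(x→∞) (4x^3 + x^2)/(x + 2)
This is an ∞/∞ indeterminate form.

Apply L'Hôpital's rule: differentiate numerator and denominator separately.
  f(x) = 4·x^3 + x^2   ⇒   f'(x) = 12·x^2 + 2·x
  g(x) = x + 2   ⇒   g'(x) = 1
  lim(x→∞) f'(x)/g'(x) = lim(x→∞) (12·x^2 + 2·x)/(1)
  = ∞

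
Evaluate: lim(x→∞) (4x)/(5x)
This is an ∞/∞ indeterminate form.

Apply L'Hôpital's rule: differentiate numerator and denominator separately.
  f(x) = 4·x   ⇒   f'(x) = 4
  g(x) = 5·x   ⇒   g'(x) = 5
  lim(x→∞) f'(x)/g'(x) = lim(x→∞) (4)/(5)
  = 4/5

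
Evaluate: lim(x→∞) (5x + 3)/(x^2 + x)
This is an ∞/∞ indeterminate form.

Apply L'Hôpital's rule: differentiate numerator and denominator separately.
  f(x) = 5·x + 3   ⇒   f'(x) = 5
  g(x) = x^2 + x   ⇒   g'(x) = 2·x + 1
  lim(x→∞) f'(x)/g'(x) = lim(x→∞) (5)/(2·x + 1)
  = 0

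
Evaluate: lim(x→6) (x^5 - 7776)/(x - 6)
This is a standard limit.

Factor or rationalize the expression:
  lim(x→6) (x^5 - 7776)/(x - 6) = 6480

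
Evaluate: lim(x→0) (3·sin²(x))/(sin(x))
This is a 0/0 indeterminate form.

Apply L'Hôpital's rule: differentiate numerator and denominator separately.
  f(x) = 3·sin(x)^2   ⇒   f'(x) = 6·sin(x)·cos(x)
  g(x) = sin(x)   ⇒   g'(x) = cos(x)
  lim(x→0) f'(x)/g'(x) = lim(x→0) (6·sin(x)·cos(x))/(cos(x))
  = 0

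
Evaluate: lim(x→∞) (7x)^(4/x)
This is an exponential indeterminate form.

For exponential indeterminate forms, take the natural log:
  Let L = lim(x→∞) (7x)^(4/x)
  Then ln(L) = lim(x→∞) [exponent × ln(base)]
  Evaluate using L'Hôpital or standard limits, then exponentiate.
  L = 1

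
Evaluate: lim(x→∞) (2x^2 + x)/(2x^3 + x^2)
This is an ∞/∞ indeterminate form.

Apply L'Hôpital's rule: differentiate numerator and denominator separately.
  f(x) = 2·x^2 + x   ⇒   f'(x) = 4·x + 1
  g(x) = 2·x^3 + x^2   ⇒   g'(x) = 6·x^2 + 2·x
  lim(x→∞) f'(x)/g'(x) = lim(x→∞) (4·x + 1)/(6·x^2 + 2·x)
  = 0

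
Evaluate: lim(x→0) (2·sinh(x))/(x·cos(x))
This is a 0/0 indeterminate form.

Apply L'Hôpital's rule: differentiate numerator and denominator separately.
  f(x) = 2·sinh(x)   ⇒   f'(x) = 2·cosh(x)
  g(x) = x·cos(x)   ⇒   g'(x) = -x·sin(x) + cos(x)
  lim(x→0) f'(x)/g'(x) = lim(x→0) (2·cosh(x))/(-x·sin(x) + cos(x))
  = 2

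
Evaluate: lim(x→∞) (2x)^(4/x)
This is an exponential indeterminate form.

For exponential indeterminate forms, take the natural log:
  Let L = lim(x→∞) (2x)^(4/x)
  Then ln(L) = lim(x→∞) [exponent × ln(base)]
  Evaluate using L'Hôpital or standard limits, then exponentiate.
  L = 1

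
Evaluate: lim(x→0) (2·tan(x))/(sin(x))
This is a 0/0 indeterminate form.

Apply L'Hôpital's rule: differentiate numerator and denominator separately.
  f(x) = 2·tan(x)   ⇒   f'(x) = 2·tan(x)^2 + 2
  g(x) = sin(x)   ⇒   g'(x) = cos(x)
  lim(x→0) f'(x)/g'(x) = lim(x→0) (2·tan(x)^2 + 2)/(cos(x))
  = 2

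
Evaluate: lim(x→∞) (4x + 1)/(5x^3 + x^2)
This is an ∞/∞ indeterminate form.

Apply L'Hôpital's rule: differentiate numerator and denominator separately.
  f(x) = 4·x + 1   ⇒   f'(x) = 4
  g(x) = 5·x^3 + x^2   ⇒   g'(x) = 15·x^2 + 2·x
  lim(x→∞) f'(x)/g'(x) = lim(x→∞) (4)/(15·x^2 + 2·x)
  = 0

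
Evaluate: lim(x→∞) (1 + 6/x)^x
This is an exponential indeterminate form.

For exponential indeterminate forms, take the natural log:
  Let L = lim(x→∞) (1 + 6/x)^x
  Then ln(L) = lim(x→∞) [exponent × ln(base)]
  Evaluate using L'Hôpital or standard limits, then exponentiate.
  L = e^(6)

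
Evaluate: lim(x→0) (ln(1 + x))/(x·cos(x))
This is a 0/0 indeterminate form.

Apply L'Hôpital's rule: differentiate numerator and denominator separately.
  f(x) = ln(x + 1)   ⇒   f'(x) = 1/(x + 1)
  g(x) = x·cos(x)   ⇒   g'(x) = -x·sin(x) + cos(x)
  lim(x→0) f'(x)/g'(x) = lim(x→0) (1/(x + 1))/(-x·sin(x) + cos(x))
  = 1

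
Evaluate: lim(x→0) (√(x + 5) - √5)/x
This is a standard limit.

Factor or rationalize the expression:
  lim(x→0) (√(x + 5) - √5)/x = sqrt(5)/10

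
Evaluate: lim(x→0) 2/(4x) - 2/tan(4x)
This is an ∞-∞ indeterminate form.

Combine fractions or rationalize to convert ∞-∞ to 0/0 form:
  lim(x→0) 2/(4x) - 2/tan(4x) = 0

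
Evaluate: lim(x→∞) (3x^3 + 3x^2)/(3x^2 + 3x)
This is an ∞/∞ indeterminate form.

Apply L'Hôpital's rule: differentiate numerator and denominator separately.
  f(x) = 3·x^3 + 3·x^2   ⇒   f'(x) = 9·x^2 + 6·x
  g(x) = 3·x^2 + 3·x   ⇒   g'(x) = 6·x + 3
  lim(x→∞) f'(x)/g'(x) = lim(x→∞) (9·x^2 + 6·x)/(6·x + 3)
  = ∞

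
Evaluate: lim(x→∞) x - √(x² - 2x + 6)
This is an ∞-∞ indeterminate form.

Combine fractions or rationalize to convert ∞-∞ to 0/0 form:
  lim(x→∞) x - √(x² - 2x + 6) = 1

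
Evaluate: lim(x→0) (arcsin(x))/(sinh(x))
This is a 0/0 indeterminate form.

Apply L'Hôpital's rule: differentiate numerator and denominator separately.
  f(x) = asin(x)   ⇒   f'(x) = 1/sqrt(1 - x^2)
  g(x) = sinh(x)   ⇒   g'(x) = cosh(x)
  lim(x→0) f'(x)/g'(x) = lim(x→0) (1/sqrt(1 - x^2))/(cosh(x))
  = 1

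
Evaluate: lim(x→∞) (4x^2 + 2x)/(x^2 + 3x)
This is an ∞/∞ indeterminate form.

Apply L'Hôpital's rule: differentiate numerator and denominator separately.
  f(x) = 4·x^2 + 2·x   ⇒   f'(x) = 8·x + 2
  g(x) = x^2 + 3·x   ⇒   g'(x) = 2·x + 3
  lim(x→∞) f'(x)/g'(x) = lim(x→∞) (8·x + 2)/(2·x + 3)
  = 4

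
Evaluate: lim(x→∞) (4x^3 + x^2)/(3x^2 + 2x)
This is an ∞/∞ indeterminate form.

Apply L'Hôpital's rule: differentiate numerator and denominator separately.
  f(x) = 4·x^3 + x^2   ⇒   f'(x) = 12·x^2 + 2·x
  g(x) = 3·x^2 + 2·x   ⇒   g'(x) = 6·x + 2
  lim(x→∞) f'(x)/g'(x) = lim(x→∞) (12·x^2 + 2·x)/(6·x + 2)
  = ∞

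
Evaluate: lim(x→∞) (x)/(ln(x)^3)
This is an ∞/∞ indeterminate form.

Apply L'Hôpital's rule: differentiate numerator and denominator separately.
  f(x) = x   ⇒   f'(x) = 1
  g(x) = ln(x)^3   ⇒   g'(x) = 3·ln(x)^2/x
  lim(x→∞) f'(x)/g'(x) = lim(x→∞) (1)/(3·ln(x)^2/x)
  = ∞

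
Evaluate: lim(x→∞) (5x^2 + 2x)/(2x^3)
This is an ∞/∞ indeterminate form.

Apply L'Hôpital's rule: differentiate numerator and denominator separately.
  f(x) = 5·x^2 + 2·x   ⇒   f'(x) = 10·x + 2
  g(x) = 2·x^3   ⇒   g'(x) = 6·x^2
  lim(x→∞) f'(x)/g'(x) = lim(x→∞) (10·x + 2)/(6·x^2)
  = 0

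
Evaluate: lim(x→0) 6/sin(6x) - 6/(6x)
This is an ∞-∞ indeterminate form.

Combine fractions or rationalize to convert ∞-∞ to 0/0 form:
  lim(x→0) 6/sin(6x) - 6/(6x) = 0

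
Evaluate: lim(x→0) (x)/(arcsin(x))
This is a 0/0 indeterminate form.

Apply L'Hôpital's rule: differentiate numerator and denominator separately.
  f(x) = x   ⇒   f'(x) = 1
  g(x) = asin(x)   ⇒   g'(x) = 1/sqrt(1 - x^2)
  lim(x→0) f'(x)/g'(x) = lim(x→0) (1)/(1/sqrt(1 - x^2))
  = 1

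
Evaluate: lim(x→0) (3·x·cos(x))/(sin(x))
This is a 0/0 indeterminate form.

Apply L'Hôpital's rule: differentiate numerator and denominator separately.
  f(x) = 3·x·cos(x)   ⇒   f'(x) = -3·x·sin(x) + 3·cos(x)
  g(x) = sin(x)   ⇒   g'(x) = cos(x)
  lim(x→0) f'(x)/g'(x) = lim(x→0) (-3·x·sin(x) + 3·cos(x))/(cos(x))
  = 3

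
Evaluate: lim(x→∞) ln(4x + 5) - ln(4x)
This is an ∞-∞ indeterminate form.

Combine fractions or rationalize to convert ∞-∞ to 0/0 form:
  lim(x→∞) ln(4x + 5) - ln(4x) = 0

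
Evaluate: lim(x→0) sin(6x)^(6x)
This is an exponential indeterminate form.

For exponential indeterminate forms, take the natural log:
  Let L = lim(x→0) sin(6x)^(6x)
  Then ln(L) = lim(x→0) [exponent × ln(base)]
  Evaluate using L'Hôpital or standard limits, then exponentiate.
  L = 1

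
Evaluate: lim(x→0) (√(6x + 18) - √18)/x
This is a standard limit.

Factor or rationalize the expression:
  lim(x→0) (√(6x + 18) - √18)/x = sqrt(2)/2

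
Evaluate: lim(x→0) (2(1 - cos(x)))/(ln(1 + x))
This is a 0/0 indeterminate form.

Apply L'Hôpital's rule: differentiate numerator and denominator separately.
  f(x) = 2 - 2·cos(x)   ⇒   f'(x) = 2·sin(x)
  g(x) = ln(x + 1)   ⇒   g'(x) = 1/(x + 1)
  lim(x→0) f'(x)/g'(x) = lim(x→0) (2·sin(x))/(1/(x + 1))
  = 0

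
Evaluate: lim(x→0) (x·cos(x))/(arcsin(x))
This is a 0/0 indeterminate form.

Apply L'Hôpital's rule: differentiate numerator and denominator separately.
  f(x) = x·cos(x)   ⇒   f'(x) = -x·sin(x) + cos(x)
  g(x) = asin(x)   ⇒   g'(x) = 1/sqrt(1 - x^2)
  lim(x→0) f'(x)/g'(x) = lim(x→0) (-x·sin(x) + cos(x))/(1/sqrt(1 - x^2))
  = 1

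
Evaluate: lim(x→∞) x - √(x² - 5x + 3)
This is an ∞-∞ indeterminate form.

Combine fractions or rationalize to convert ∞-∞ to 0/0 form:
  lim(x→∞) x - √(x² - 5x + 3) = 5/2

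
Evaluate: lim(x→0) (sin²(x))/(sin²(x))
This is a 0/0 indeterminate form.

Apply L'Hôpital's rule: differentiate numerator and denominator separately.
  f(x) = sin(x)^2   ⇒   f'(x) = 2·sin(x)·cos(x)
  g(x) = sin(x)^2   ⇒   g'(x) = 2·sin(x)·cos(x)
  lim(x→0) f'(x)/g'(x) = lim(x→0) (2·sin(x)·cos(x))/(2·sin(x)·cos(x))
  = 1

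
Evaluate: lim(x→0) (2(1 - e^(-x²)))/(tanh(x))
This is a 0/0 indeterminate form.

Apply L'Hôpital's rule: differentiate numerator and denominator separately.
  f(x) = 2 - 2·e^(-x^2)   ⇒   f'(x) = 4·x·e^(-x^2)
  g(x) = tanh(x)   ⇒   g'(x) = 1 - tanh(x)^2
  lim(x→0) f'(x)/g'(x) = lim(x→0) (4·x·e^(-x^2))/(1 - tanh(x)^2)
  = 0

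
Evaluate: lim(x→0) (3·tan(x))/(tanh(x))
This is a 0/0 indeterminate form.

Apply L'Hôpital's rule: differentiate numerator and denominator separately.
  f(x) = 3·tan(x)   ⇒   f'(x) = 3·tan(x)^2 + 3
  g(x) = tanh(x)   ⇒   g'(x) = 1 - tanh(x)^2
  lim(x→0) f'(x)/g'(x) = lim(x→0) (3·tan(x)^2 + 3)/(1 - tanh(x)^2)
  = 3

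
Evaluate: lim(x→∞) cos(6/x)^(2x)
This is an exponential indeterminate form.

For exponential indeterminate forms, take the natural log:
  Let L = lim(x→∞) cos(6/x)^(2x)
  Then ln(L) = lim(x→∞) [exponent × ln(base)]
  Evaluate using L'Hôpital or standard limits, then exponentiate.
  L = 1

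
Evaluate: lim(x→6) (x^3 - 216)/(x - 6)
This is a standard limit.

Factor or rationalize the expression:
  lim(x→6) (x^3 - 216)/(x - 6) = 108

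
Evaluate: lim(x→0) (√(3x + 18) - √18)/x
This is a standard limit.

Factor or rationalize the expression:
  lim(x→0) (√(3x + 18) - √18)/x = sqrt(2)/4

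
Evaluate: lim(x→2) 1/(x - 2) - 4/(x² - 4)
This is an ∞-∞ indeterminate form.

Combine fractions or rationalize to convert ∞-∞ to 0/0 form:
  lim(x→2) 1/(x - 2) - 4/(x² - 4) = 1/4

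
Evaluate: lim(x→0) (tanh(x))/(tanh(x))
This is a 0/0 indeterminate form.

Apply L'Hôpital's rule: differentiate numerator and denominator separately.
  f(x) = tanh(x)   ⇒   f'(x) = 1 - tanh(x)^2
  g(x) = tanh(x)   ⇒   g'(x) = 1 - tanh(x)^2
  lim(x→0) f'(x)/g'(x) = lim(x→0) (1 - tanh(x)^2)/(1 - tanh(x)^2)
  = 1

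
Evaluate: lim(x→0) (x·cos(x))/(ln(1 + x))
This is a 0/0 indeterminate form.

Apply L'Hôpital's rule: differentiate numerator and denominator separately.
  f(x) = x·cos(x)   ⇒   f'(x) = -x·sin(x) + cos(x)
  g(x) = ln(x + 1)   ⇒   g'(x) = 1/(x + 1)
  lim(x→0) f'(x)/g'(x) = lim(x→0) (-x·sin(x) + cos(x))/(1/(x + 1))
  = 1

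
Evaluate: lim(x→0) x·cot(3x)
This is a 0·∞ indeterminate form.

Rewrite 0·∞ as a quotient (0/0 or ∞/∞ form), then apply L'Hôpital's rule:
  lim(x→0) x·cot(3x) = 1/3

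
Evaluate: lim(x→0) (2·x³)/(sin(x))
This is a 0/0 indeterminate form.

Apply L'Hôpital's rule: differentiate numerator and denominator separately.
  f(x) = 2·x^3   ⇒   f'(x) = 6·x^2
  g(x) = sin(x)   ⇒   g'(x) = cos(x)
  lim(x→0) f'(x)/g'(x) = lim(x→0) (6·x^2)/(cos(x))
  = 0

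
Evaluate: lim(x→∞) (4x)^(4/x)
This is an exponential indeterminate form.

For exponential indeterminate forms, take the natural log:
  Let L = lim(x→∞) (4x)^(4/x)
  Then ln(L) = lim(x→∞) [exponent × ln(base)]
  Evaluate using L'Hôpital or standard limits, then exponentiate.
  L = 1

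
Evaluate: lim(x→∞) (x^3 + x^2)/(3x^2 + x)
This is an ∞/∞ indeterminate form.

Apply L'Hôpital's rule: differentiate numerator and denominator separately.
  f(x) = x^3 + x^2   ⇒   f'(x) = 3·x^2 + 2·x
  g(x) = 3·x^2 + x   ⇒   g'(x) = 6·x + 1
  lim(x→∞) f'(x)/g'(x) = lim(x→∞) (3·x^2 + 2·x)/(6·x + 1)
  = ∞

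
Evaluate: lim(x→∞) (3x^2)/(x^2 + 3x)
This is an ∞/∞ indeterminate form.

Apply L'Hôpital's rule: differentiate numerator and denominator separately.
  f(x) = 3·x^2   ⇒   f'(x) = 6·x
  g(x) = x^2 + 3·x   ⇒   g'(x) = 2·x + 3
  lim(x→∞) f'(x)/g'(x) = lim(x→∞) (6·x)/(2·x + 3)
  = 3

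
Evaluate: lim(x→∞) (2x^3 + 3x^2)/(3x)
This is an ∞/∞ indeterminate form.

Apply L'Hôpital's rule: differentiate numerator and denominator separately.
  f(x) = 2·x^3 + 3·x^2   ⇒   f'(x) = 6·x^2 + 6·x
  g(x) = 3·x   ⇒   g'(x) = 3
  lim(x→∞) f'(x)/g'(x) = lim(x→∞) (6·x^2 + 6·x)/(3)
  = ∞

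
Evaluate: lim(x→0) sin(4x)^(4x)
This is an exponential indeterminate form.

For exponential indeterminate forms, take the natural log:
  Let L = lim(x→0) sin(4x)^(4x)
  Then ln(L) = lim(x→0) [exponent × ln(base)]
  Evaluate using L'Hôpital or standard limits, then exponentiate.
  L = 1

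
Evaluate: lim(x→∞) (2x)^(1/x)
This is an exponential indeterminate form.

For exponential indeterminate forms, take the natural log:
  Let L = lim(x→∞) (2x)^(1/x)
  Then ln(L) = lim(x→∞) [exponent × ln(base)]
  Evaluate using L'Hôpital or standard limits, then exponentiate.
  L = 1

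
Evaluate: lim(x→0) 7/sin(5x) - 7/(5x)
This is an ∞-∞ indeterminate form.

Combine fractions or rationalize to convert ∞-∞ to 0/0 form:
  lim(x→0) 7/sin(5x) - 7/(5x) = 0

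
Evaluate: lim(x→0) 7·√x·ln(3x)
This is a 0·∞ indeterminate form.

Rewrite 0·∞ as a quotient (0/0 or ∞/∞ form), then apply L'Hôpital's rule:
  lim(x→0) 7·√x·ln(3x) = 0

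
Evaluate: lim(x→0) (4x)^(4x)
This is an exponential indeterminate form.

For exponential indeterminate forms, take the natural log:
  Let L = lim(x→0) (4x)^(4x)
  Then ln(L) = lim(x→0) [exponent × ln(base)]
  Evaluate using L'Hôpital or standard limits, then exponentiate.
  L = 1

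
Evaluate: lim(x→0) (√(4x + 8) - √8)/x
This is a standard limit.

Factor or rationalize the expression:
  lim(x→0) (√(4x + 8) - √8)/x = sqrt(2)/2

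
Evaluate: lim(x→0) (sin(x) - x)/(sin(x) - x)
This is a 0/0 indeterminate form.

Apply L'Hôpital's rule: differentiate numerator and denominator separately.
  f(x) = -x + sin(x)   ⇒   f'(x) = cos(x) - 1
  g(x) = -x + sin(x)   ⇒   g'(x) = cos(x) - 1
  lim(x→0) f'(x)/g'(x) = lim(x→0) (cos(x) - 1)/(cos(x) - 1)
  = 1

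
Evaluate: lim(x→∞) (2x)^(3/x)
This is an exponential indeterminate form.

For exponential indeterminate forms, take the natural log:
  Let L = lim(x→∞) (2x)^(3/x)
  Then ln(L) = lim(x→∞) [exponent × ln(base)]
  Evaluate using L'Hôpital or standard limits, then exponentiate.
  L = 1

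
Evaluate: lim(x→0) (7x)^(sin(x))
This is an exponential indeterminate form.

For exponential indeterminate forms, take the natural log:
  Let L = lim(x→0) (7x)^(sin(x))
  Then ln(L) = lim(x→0) [exponent × ln(base)]
  Evaluate using L'Hôpital or standard limits, then exponentiate.
  L = 1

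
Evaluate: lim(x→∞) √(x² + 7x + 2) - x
This is an ∞-∞ indeterminate form.

Combine fractions or rationalize to convert ∞-∞ to 0/0 form:
  lim(x→∞) √(x² + 7x + 2) - x = 7/2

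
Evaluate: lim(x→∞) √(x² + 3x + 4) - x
This is an ∞-∞ indeterminate form.

Combine fractions or rationalize to convert ∞-∞ to 0/0 form:
  lim(x→∞) √(x² + 3x + 4) - x = 3/2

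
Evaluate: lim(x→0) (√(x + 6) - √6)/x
This is a standard limit.

Factor or rationalize the expression:
  lim(x→0) (√(x + 6) - √6)/x = sqrt(6)/12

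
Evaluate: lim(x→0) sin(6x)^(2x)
This is an exponential indeterminate form.

For exponential indeterminate forms, take the natural log:
  Let L = lim(x→0) sin(6x)^(2x)
  Then ln(L) = lim(x→0) [exponent × ln(base)]
  Evaluate using L'Hôpital or standard limits, then exponentiate.
  L = 1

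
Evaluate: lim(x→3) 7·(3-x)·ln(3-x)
This is a 0·∞ indeterminate form.

Rewrite 0·∞ as a quotient (0/0 or ∞/∞ form), then apply L'Hôpital's rule:
  lim(x→3) 7·(3-x)·ln(3-x) = 0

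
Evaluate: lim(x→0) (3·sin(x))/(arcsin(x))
This is a 0/0 indeterminate form.

Apply L'Hôpital's rule: differentiate numerator and denominator separately.
  f(x) = 3·sin(x)   ⇒   f'(x) = 3·cos(x)
  g(x) = asin(x)   ⇒   g'(x) = 1/sqrt(1 - x^2)
  lim(x→0) f'(x)/g'(x) = lim(x→0) (3·cos(x))/(1/sqrt(1 - x^2))
  = 3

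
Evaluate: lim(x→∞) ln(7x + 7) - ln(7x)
This is an ∞-∞ indeterminate form.

Combine fractions or rationalize to convert ∞-∞ to 0/0 form:
  lim(x→∞) ln(7x + 7) - ln(7x) = 0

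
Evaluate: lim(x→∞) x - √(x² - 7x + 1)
This is an ∞-∞ indeterminate form.

Combine fractions or rationalize to convert ∞-∞ to 0/0 form:
  lim(x→∞) x - √(x² - 7x + 1) = 7/2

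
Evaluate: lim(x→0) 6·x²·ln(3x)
This is a 0·∞ indeterminate form.

Rewrite 0·∞ as a quotient (0/0 or ∞/∞ form), then apply L'Hôpital's rule:
  lim(x→0) 6·x²·ln(3x) = 0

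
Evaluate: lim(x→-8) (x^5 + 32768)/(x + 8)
This is a standard limit.

Factor or rationalize the expression:
  lim(x→-8) (x^5 + 32768)/(x + 8) = 20480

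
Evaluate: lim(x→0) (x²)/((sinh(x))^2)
This is a 0/0 indeterminate form.

Apply L'Hôpital's rule: differentiate numerator and denominator separately.
  f(x) = x^2   ⇒   f'(x) = 2·x
  g(x) = sinh(x)^2   ⇒   g'(x) = 2·sinh(x)·cosh(x)
  lim(x→0) f'(x)/g'(x) = lim(x→0) (2·x)/(2·sinh(x)·cosh(x))
  = 1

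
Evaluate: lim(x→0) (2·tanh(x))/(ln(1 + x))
This is a 0/0 indeterminate form.

Apply L'Hôpital's rule: differentiate numerator and denominator separately.
  f(x) = 2·tanh(x)   ⇒   f'(x) = 2 - 2·tanh(x)^2
  g(x) = ln(x + 1)   ⇒   g'(x) = 1/(x + 1)
  lim(x→0) f'(x)/g'(x) = lim(x→0) (2 - 2·tanh(x)^2)/(1/(x + 1))
  = 2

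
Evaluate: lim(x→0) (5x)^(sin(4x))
This is an exponential indeterminate form.

For exponential indeterminate forms, take the natural log:
  Let L = lim(x→0) (5x)^(sin(4x))
  Then ln(L) = lim(x→0) [exponent × ln(base)]
  Evaluate using L'Hôpital or standard limits, then exponentiate.
  L = 1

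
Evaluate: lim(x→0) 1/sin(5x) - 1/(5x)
This is an ∞-∞ indeterminate form.

Combine fractions or rationalize to convert ∞-∞ to 0/0 form:
  lim(x→0) 1/sin(5x) - 1/(5x) = 0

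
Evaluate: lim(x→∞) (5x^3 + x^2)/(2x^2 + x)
This is an ∞/∞ indeterminate form.

Apply L'Hôpital's rule: differentiate numerator and denominator separately.
  f(x) = 5·x^3 + x^2   ⇒   f'(x) = 15·x^2 + 2·x
  g(x) = 2·x^2 + x   ⇒   g'(x) = 4·x + 1
  lim(x→∞) f'(x)/g'(x) = lim(x→∞) (15·x^2 + 2·x)/(4·x + 1)
  = ∞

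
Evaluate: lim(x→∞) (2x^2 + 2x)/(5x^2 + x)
This is an ∞/∞ indeterminate form.

Apply L'Hôpital's rule: differentiate numerator and denominator separately.
  f(x) = 2·x^2 + 2·x   ⇒   f'(x) = 4·x + 2
  g(x) = 5·x^2 + x   ⇒   g'(x) = 10·x + 1
  lim(x→∞) f'(x)/g'(x) = lim(x→∞) (4·x + 2)/(10·x + 1)
  = 2/5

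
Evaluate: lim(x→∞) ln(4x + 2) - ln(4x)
This is an ∞-∞ indeterminate form.

Combine fractions or rationalize to convert ∞-∞ to 0/0 form:
  lim(x→∞) ln(4x + 2) - ln(4x) = 0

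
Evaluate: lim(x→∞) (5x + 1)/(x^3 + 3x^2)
This is an ∞/∞ indeterminate form.

Apply L'Hôpital's rule: differentiate numerator and denominator separately.
  f(x) = 5·x + 1   ⇒   f'(x) = 5
  g(x) = x^3 + 3·x^2   ⇒   g'(x) = 3·x^2 + 6·x
  lim(x→∞) f'(x)/g'(x) = lim(x→∞) (5)/(3·x^2 + 6·x)
  = 0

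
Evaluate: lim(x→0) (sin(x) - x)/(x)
This is a 0/0 indeterminate form.

Apply L'Hôpital's rule: differentiate numerator and denominator separately.
  f(x) = -x + sin(x)   ⇒   f'(x) = cos(x) - 1
  g(x) = x   ⇒   g'(x) = 1
  lim(x→0) f'(x)/g'(x) = lim(x→0) (cos(x) - 1)/(1)
  = 0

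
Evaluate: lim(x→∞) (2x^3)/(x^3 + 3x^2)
This is an ∞/∞ indeterminate form.

Apply L'Hôpital's rule: differentiate numerator and denominator separately.
  f(x) = 2·x^3   ⇒   f'(x) = 6·x^2
  g(x) = x^3 + 3·x^2   ⇒   g'(x) = 3·x^2 + 6·x
  lim(x→∞) f'(x)/g'(x) = lim(x→∞) (6·x^2)/(3·x^2 + 6·x)
  = 2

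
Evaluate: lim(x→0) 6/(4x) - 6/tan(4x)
This is an ∞-∞ indeterminate form.

Combine fractions or rationalize to convert ∞-∞ to 0/0 form:
  lim(x→0) 6/(4x) - 6/tan(4x) = 0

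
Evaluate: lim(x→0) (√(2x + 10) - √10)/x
This is a standard limit.

Factor or rationalize the expression:
  lim(x→0) (√(2x + 10) - √10)/x = sqrt(10)/10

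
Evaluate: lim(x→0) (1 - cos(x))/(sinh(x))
This is a 0/0 indeterminate form.

Apply L'Hôpital's rule: differentiate numerator and denominator separately.
  f(x) = 1 - cos(x)   ⇒   f'(x) = sin(x)
  g(x) = sinh(x)   ⇒   g'(x) = cosh(x)
  lim(x→0) f'(x)/g'(x) = lim(x→0) (sin(x))/(cosh(x))
  = 0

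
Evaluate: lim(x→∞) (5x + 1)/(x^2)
This is an ∞/∞ indeterminate form.

Apply L'Hôpital's rule: differentiate numerator and denominator separately.
  f(x) = 5·x + 1   ⇒   f'(x) = 5
  g(x) = x^2   ⇒   g'(x) = 2·x
  lim(x→∞) f'(x)/g'(x) = lim(x→∞) (5)/(2·x)
  = 0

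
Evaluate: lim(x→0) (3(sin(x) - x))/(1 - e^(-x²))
This is a 0/0 indeterminate form.

Apply L'Hôpital's rule: differentiate numerator and denominator separately.
  f(x) = -3·x + 3·sin(x)   ⇒   f'(x) = 3·cos(x) - 3
  g(x) = 1 - e^(-x^2)   ⇒   g'(x) = 2·x·e^(-x^2)
  lim(x→0) f'(x)/g'(x) = lim(x→0) (3·cos(x) - 3)/(2·x·e^(-x^2))
  = 0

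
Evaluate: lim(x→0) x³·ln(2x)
This is a 0·∞ indeterminate form.

Rewrite 0·∞ as a quotient (0/0 or ∞/∞ form), then apply L'Hôpital's rule:
  lim(x→0) x³·ln(2x) = 0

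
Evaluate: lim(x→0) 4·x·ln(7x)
This is a 0·∞ indeterminate form.

Rewrite 0·∞ as a quotient (0/0 or ∞/∞ form), then apply L'Hôpital's rule:
  lim(x→0) 4·x·ln(7x) = 0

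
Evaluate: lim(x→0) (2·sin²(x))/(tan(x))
This is a 0/0 indeterminate form.

Apply L'Hôpital's rule: differentiate numerator and denominator separately.
  f(x) = 2·sin(x)^2   ⇒   f'(x) = 4·sin(x)·cos(x)
  g(x) = tan(x)   ⇒   g'(x) = tan(x)^2 + 1
  lim(x→0) f'(x)/g'(x) = lim(x→0) (4·sin(x)·cos(x))/(tan(x)^2 + 1)
  = 0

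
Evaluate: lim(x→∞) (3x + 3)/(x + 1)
This is an ∞/∞ indeterminate form.

Apply L'Hôpital's rule: differentiate numerator and denominator separately.
  f(x) = 3·x + 3   ⇒   f'(x) = 3
  g(x) = x + 1   ⇒   g'(x) = 1
  lim(x→∞) f'(x)/g'(x) = lim(x→∞) (3)/(1)
  = 3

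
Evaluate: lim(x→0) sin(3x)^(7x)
This is an exponential indeterminate form.

For exponential indeterminate forms, take the natural log:
  Let L = lim(x→0) sin(3x)^(7x)
  Then ln(L) = lim(x→0) [exponent × ln(base)]
  Evaluate using L'Hôpital or standard limits, then exponentiate.
  L = 1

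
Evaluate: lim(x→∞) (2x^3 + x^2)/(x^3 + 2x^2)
This is an ∞/∞ indeterminate form.

Apply L'Hôpital's rule: differentiate numerator and denominator separately.
  f(x) = 2·x^3 + x^2   ⇒   f'(x) = 6·x^2 + 2·x
  g(x) = x^3 + 2·x^2   ⇒   g'(x) = 3·x^2 + 4·x
  lim(x→∞) f'(x)/g'(x) = lim(x→∞) (6·x^2 + 2·x)/(3·x^2 + 4·x)
  = 2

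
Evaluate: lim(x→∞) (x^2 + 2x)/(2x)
This is an ∞/∞ indeterminate form.

Apply L'Hôpital's rule: differentiate numerator and denominator separately.
  f(x) = x^2 + 2·x   ⇒   f'(x) = 2·x + 2
  g(x) = 2·x   ⇒   g'(x) = 2
  lim(x→∞) f'(x)/g'(x) = lim(x→∞) (2·x + 2)/(2)
  = ∞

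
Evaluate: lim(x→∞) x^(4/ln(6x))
This is an exponential indeterminate form.

For exponential indeterminate forms, take the natural log:
  Let L = lim(x→∞) x^(4/ln(6x))
  Then ln(L) = lim(x→∞) [exponent × ln(base)]
  Evaluate using L'Hôpital or standard limits, then exponentiate.
  L = e^(4)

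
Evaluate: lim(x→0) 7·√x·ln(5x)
This is a 0·∞ indeterminate form.

Rewrite 0·∞ as a quotient (0/0 or ∞/∞ form), then apply L'Hôpital's rule:
  lim(x→0) 7·√x·ln(5x) = 0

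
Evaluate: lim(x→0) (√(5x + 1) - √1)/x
This is a standard limit.

Factor or rationalize the expression:
  lim(x→0) (√(5x + 1) - √1)/x = 5/2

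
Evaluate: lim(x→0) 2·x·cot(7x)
This is a 0·∞ indeterminate form.

Rewrite 0·∞ as a quotient (0/0 or ∞/∞ form), then apply L'Hôpital's rule:
  lim(x→0) 2·x·cot(7x) = 2/7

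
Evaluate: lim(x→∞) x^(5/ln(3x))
This is an exponential indeterminate form.

For exponential indeterminate forms, take the natural log:
  Let L = lim(x→∞) x^(5/ln(3x))
  Then ln(L) = lim(x→∞) [exponent × ln(base)]
  Evaluate using L'Hôpital or standard limits, then exponentiate.
  L = e^(5)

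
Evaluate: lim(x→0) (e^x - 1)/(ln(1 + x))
This is a 0/0 indeterminate form.

Apply L'Hôpital's rule: differentiate numerator and denominator separately.
  f(x) = e^(x) - 1   ⇒   f'(x) = e^(x)
  g(x) = ln(x + 1)   ⇒   g'(x) = 1/(x + 1)
  lim(x→0) f'(x)/g'(x) = lim(x→0) (e^(x))/(1/(x + 1))
  = 1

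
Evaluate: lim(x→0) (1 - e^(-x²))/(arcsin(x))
This is a 0/0 indeterminate form.

Apply L'Hôpital's rule: differentiate numerator and denominator separately.
  f(x) = 1 - e^(-x^2)   ⇒   f'(x) = 2·x·e^(-x^2)
  g(x) = asin(x)   ⇒   g'(x) = 1/sqrt(1 - x^2)
  lim(x→0) f'(x)/g'(x) = lim(x→0) (2·x·e^(-x^2))/(1/sqrt(1 - x^2))
  = 0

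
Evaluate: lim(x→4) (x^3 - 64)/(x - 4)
This is a standard limit.

Factor or rationalize the expression:
  lim(x→4) (x^3 - 64)/(x - 4) = 48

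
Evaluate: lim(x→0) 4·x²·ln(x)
This is a 0·∞ indeterminate form.

Rewrite 0·∞ as a quotient (0/0 or ∞/∞ form), then apply L'Hôpital's rule:
  lim(x→0) 4·x²·ln(x) = 0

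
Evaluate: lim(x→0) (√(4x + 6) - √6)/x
This is a standard limit.

Factor or rationalize the expression:
  lim(x→0) (√(4x + 6) - √6)/x = sqrt(6)/3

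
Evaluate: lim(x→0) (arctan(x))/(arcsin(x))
This is a 0/0 indeterminate form.

Apply L'Hôpital's rule: differentiate numerator and denominator separately.
  f(x) = atan(x)   ⇒   f'(x) = 1/(x^2 + 1)
  g(x) = asin(x)   ⇒   g'(x) = 1/sqrt(1 - x^2)
  lim(x→0) f'(x)/g'(x) = lim(x→0) (1/(x^2 + 1))/(1/sqrt(1 - x^2))
  = 1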